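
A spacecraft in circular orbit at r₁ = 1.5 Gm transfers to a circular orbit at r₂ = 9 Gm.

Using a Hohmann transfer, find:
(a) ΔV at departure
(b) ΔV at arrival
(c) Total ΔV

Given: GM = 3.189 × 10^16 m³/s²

Convert to SI: r₁ = 1.5 Gm = 1.5e+09 m; r₂ = 9 Gm = 9e+09 m.
Transfer semi-major axis: a_t = (r₁ + r₂)/2 = (1.5e+09 + 9e+09)/2 = 5.25e+09 m.
Circular speeds: v₁ = √(GM/r₁) = 4610.86 m/s, v₂ = √(GM/r₂) = 1882.37 m/s.
Transfer speeds (vis-viva v² = GM(2/r − 1/a_t)): v₁ᵗ = 6037.03 m/s, v₂ᵗ = 1006.17 m/s.
(a) ΔV₁ = |v₁ᵗ − v₁| ≈ 1426 m/s = 1.426 km/s.
(b) ΔV₂ = |v₂ − v₂ᵗ| ≈ 876.2 m/s = 876.2 m/s.
(c) ΔV_total = ΔV₁ + ΔV₂ ≈ 2302 m/s = 2.302 km/s.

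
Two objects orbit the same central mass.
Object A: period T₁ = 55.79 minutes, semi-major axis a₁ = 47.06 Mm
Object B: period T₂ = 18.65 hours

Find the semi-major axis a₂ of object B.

Convert to SI: T₁ = 55.79 minutes = 3347.4 s; a₁ = 47.06 Mm = 4.706e+07 m; T₂ = 18.65 hours = 67140 s.
Kepler's third law: (T₁/T₂)² = (a₁/a₂)³ ⇒ a₂ = a₁ · (T₂/T₁)^(2/3).
T₂/T₁ = 67140 / 3347.4 = 20.0574.
a₂ = 4.706e+07 · (20.0574)^(2/3) m ≈ 3.474e+08 m = 347.4 Mm.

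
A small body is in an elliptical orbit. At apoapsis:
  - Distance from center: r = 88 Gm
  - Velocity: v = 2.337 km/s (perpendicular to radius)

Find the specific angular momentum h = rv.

Convert to SI: r = 88 Gm = 8.8e+10 m; v = 2.337 km/s = 2337 m/s.
With v perpendicular to r, h = r · v.
h = 8.8e+10 · 2337 m²/s ≈ 2.057e+14 m²/s.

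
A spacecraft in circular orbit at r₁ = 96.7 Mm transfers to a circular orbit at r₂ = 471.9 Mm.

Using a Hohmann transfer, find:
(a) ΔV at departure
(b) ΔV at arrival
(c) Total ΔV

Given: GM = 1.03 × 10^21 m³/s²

Convert to SI: r₁ = 96.7 Mm = 9.67e+07 m; r₂ = 471.9 Mm = 4.719e+08 m.
Transfer semi-major axis: a_t = (r₁ + r₂)/2 = (9.67e+07 + 4.719e+08)/2 = 2.843e+08 m.
Circular speeds: v₁ = √(GM/r₁) = 3.26366e+06 m/s, v₂ = √(GM/r₂) = 1.47738e+06 m/s.
Transfer speeds (vis-viva v² = GM(2/r − 1/a_t)): v₁ᵗ = 4.20477e+06 m/s, v₂ᵗ = 861625 m/s.
(a) ΔV₁ = |v₁ᵗ − v₁| ≈ 9.411e+05 m/s = 941.1 km/s.
(b) ΔV₂ = |v₂ − v₂ᵗ| ≈ 6.158e+05 m/s = 615.8 km/s.
(c) ΔV_total = ΔV₁ + ΔV₂ ≈ 1.557e+06 m/s = 1557 km/s.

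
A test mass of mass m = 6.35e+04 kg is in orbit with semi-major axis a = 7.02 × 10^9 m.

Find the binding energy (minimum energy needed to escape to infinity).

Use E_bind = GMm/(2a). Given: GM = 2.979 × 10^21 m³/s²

Total orbital energy is E = −GMm/(2a); binding energy is E_bind = −E = GMm/(2a).
E_bind = 2.979e+21 · 6.35e+04 / (2 · 7.02e+09) J ≈ 1.347e+16 J = 13.47 PJ.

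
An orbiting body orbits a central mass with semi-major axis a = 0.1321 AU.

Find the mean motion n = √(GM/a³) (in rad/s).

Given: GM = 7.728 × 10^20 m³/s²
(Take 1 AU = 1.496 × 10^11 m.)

Convert to SI: a = 0.1321 AU = 1.97622e+10 m.
n = √(GM / a³).
n = √(7.728e+20 / (1.97622e+10)³) rad/s ≈ 1.001e-05 rad/s.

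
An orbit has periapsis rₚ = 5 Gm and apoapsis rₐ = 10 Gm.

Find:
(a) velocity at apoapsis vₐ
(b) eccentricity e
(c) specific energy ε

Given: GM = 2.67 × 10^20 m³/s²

Convert to SI: rₚ = 5 Gm = 5e+09 m; rₐ = 10 Gm = 1e+10 m.
(a) With a = (rₚ + rₐ)/2 = 7.5e+09 m, vₐ = √(GM (2/rₐ − 1/a)) = √(2.67e+20 · (2/1e+10 − 1/7.5e+09)) m/s ≈ 1.334e+05 m/s
(b) e = (rₐ − rₚ)/(rₐ + rₚ) = (1e+10 − 5e+09)/(1e+10 + 5e+09) ≈ 0.3333
(c) With a = (rₚ + rₐ)/2 = 7.5e+09 m, ε = −GM/(2a) = −2.67e+20/(2 · 7.5e+09) J/kg ≈ -1.78e+10 J/kg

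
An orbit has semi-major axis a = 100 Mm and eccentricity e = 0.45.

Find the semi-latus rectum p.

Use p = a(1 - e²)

Convert to SI: a = 100 Mm = 1e+08 m.
p = a (1 − e²).
p = 1e+08 · (1 − (0.45)²) = 1e+08 · 0.7975 ≈ 7.975e+07 m = 79.75 Mm.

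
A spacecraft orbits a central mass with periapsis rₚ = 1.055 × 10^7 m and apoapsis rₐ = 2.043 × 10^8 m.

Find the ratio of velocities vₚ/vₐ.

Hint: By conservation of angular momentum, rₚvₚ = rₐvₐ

Conservation of angular momentum gives rₚvₚ = rₐvₐ, so vₚ/vₐ = rₐ/rₚ.
vₚ/vₐ = 2.043e+08 / 1.055e+07 ≈ 19.36.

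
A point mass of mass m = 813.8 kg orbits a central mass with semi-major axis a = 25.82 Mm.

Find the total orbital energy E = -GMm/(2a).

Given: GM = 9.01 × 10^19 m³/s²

Convert to SI: a = 25.82 Mm = 2.582e+07 m.
E = −GMm / (2a).
E = −9.01e+19 · 813.8 / (2 · 2.582e+07) J ≈ -1.42e+15 J = -1.42 PJ.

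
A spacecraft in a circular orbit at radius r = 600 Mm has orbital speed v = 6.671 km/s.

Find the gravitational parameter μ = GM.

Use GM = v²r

Convert to SI: r = 600 Mm = 6e+08 m; v = 6.671 km/s = 6671 m/s.
For a circular orbit v² = GM/r, so GM = v² · r.
GM = (6671)² · 6e+08 m³/s² ≈ 2.67e+16 m³/s² = 2.67 × 10^16 m³/s².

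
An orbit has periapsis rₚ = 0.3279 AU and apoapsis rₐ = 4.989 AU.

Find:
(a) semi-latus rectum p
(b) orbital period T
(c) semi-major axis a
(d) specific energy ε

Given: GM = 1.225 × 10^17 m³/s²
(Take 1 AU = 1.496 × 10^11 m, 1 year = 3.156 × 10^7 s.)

Convert to SI: rₚ = 0.3279 AU = 4.90538e+10 m; rₐ = 4.989 AU = 7.46354e+11 m.
(a) From a = (rₚ + rₐ)/2 = 3.97704e+11 m and e = (rₐ − rₚ)/(rₐ + rₚ) = 0.876657, p = a(1 − e²) = 3.97704e+11 · (1 − (0.876657)²) ≈ 9.206e+10 m
(b) With a = (rₚ + rₐ)/2 = 3.97704e+11 m, T = 2π √(a³/GM) = 2π √((3.97704e+11)³/1.225e+17) s ≈ 4.502e+09 s
(c) a = (rₚ + rₐ)/2 = (4.90538e+10 + 7.46354e+11)/2 ≈ 3.977e+11 m
(d) With a = (rₚ + rₐ)/2 = 3.97704e+11 m, ε = −GM/(2a) = −1.225e+17/(2 · 3.97704e+11) J/kg ≈ -1.54e+05 J/kg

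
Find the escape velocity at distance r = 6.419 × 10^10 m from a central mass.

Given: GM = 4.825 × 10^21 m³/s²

Escape velocity comes from setting total energy to zero: ½v² − GM/r = 0 ⇒ v_esc = √(2GM / r).
v_esc = √(2 · 4.825e+21 / 6.419e+10) m/s ≈ 3.877e+05 m/s = 387.7 km/s.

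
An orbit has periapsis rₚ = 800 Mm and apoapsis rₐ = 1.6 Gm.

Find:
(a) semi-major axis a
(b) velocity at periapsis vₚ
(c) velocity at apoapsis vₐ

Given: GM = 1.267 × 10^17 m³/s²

Convert to SI: rₚ = 800 Mm = 8e+08 m; rₐ = 1.6 Gm = 1.6e+09 m.
(a) a = (rₚ + rₐ)/2 = (8e+08 + 1.6e+09)/2 ≈ 1.2e+09 m
(b) With a = (rₚ + rₐ)/2 = 1.2e+09 m, vₚ = √(GM (2/rₚ − 1/a)) = √(1.267e+17 · (2/8e+08 − 1/1.2e+09)) m/s ≈ 1.453e+04 m/s
(c) With a = (rₚ + rₐ)/2 = 1.2e+09 m, vₐ = √(GM (2/rₐ − 1/a)) = √(1.267e+17 · (2/1.6e+09 − 1/1.2e+09)) m/s ≈ 7266 m/s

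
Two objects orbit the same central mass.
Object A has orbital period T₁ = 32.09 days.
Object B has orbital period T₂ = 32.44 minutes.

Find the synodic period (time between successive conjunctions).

Convert to SI: T₁ = 32.09 days = 2.77258e+06 s; T₂ = 32.44 minutes = 1946.4 s.
T_syn = |T₁ · T₂ / (T₁ − T₂)|.
T_syn = |2.77258e+06 · 1946.4 / (2.77258e+06 − 1946.4)| s ≈ 1948 s = 32.46 minutes.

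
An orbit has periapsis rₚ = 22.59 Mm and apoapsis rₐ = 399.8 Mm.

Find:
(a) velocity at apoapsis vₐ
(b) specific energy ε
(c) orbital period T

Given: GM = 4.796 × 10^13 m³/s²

Convert to SI: rₚ = 22.59 Mm = 2.259e+07 m; rₐ = 399.8 Mm = 3.998e+08 m.
(a) With a = (rₚ + rₐ)/2 = 2.11195e+08 m, vₐ = √(GM (2/rₐ − 1/a)) = √(4.796e+13 · (2/3.998e+08 − 1/2.11195e+08)) m/s ≈ 113.3 m/s
(b) With a = (rₚ + rₐ)/2 = 2.11195e+08 m, ε = −GM/(2a) = −4.796e+13/(2 · 2.11195e+08) J/kg ≈ -1.135e+05 J/kg
(c) With a = (rₚ + rₐ)/2 = 2.11195e+08 m, T = 2π √(a³/GM) = 2π √((2.11195e+08)³/4.796e+13) s ≈ 2.785e+06 s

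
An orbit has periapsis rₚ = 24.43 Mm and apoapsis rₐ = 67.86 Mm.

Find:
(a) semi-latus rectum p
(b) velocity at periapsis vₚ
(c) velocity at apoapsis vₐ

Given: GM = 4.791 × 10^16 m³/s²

Convert to SI: rₚ = 24.43 Mm = 2.443e+07 m; rₐ = 67.86 Mm = 6.786e+07 m.
(a) From a = (rₚ + rₐ)/2 = 4.6145e+07 m and e = (rₐ − rₚ)/(rₐ + rₚ) = 0.470582, p = a(1 − e²) = 4.6145e+07 · (1 − (0.470582)²) ≈ 3.593e+07 m
(b) With a = (rₚ + rₐ)/2 = 4.6145e+07 m, vₚ = √(GM (2/rₚ − 1/a)) = √(4.791e+16 · (2/2.443e+07 − 1/4.6145e+07)) m/s ≈ 5.37e+04 m/s
(c) With a = (rₚ + rₐ)/2 = 4.6145e+07 m, vₐ = √(GM (2/rₐ − 1/a)) = √(4.791e+16 · (2/6.786e+07 − 1/4.6145e+07)) m/s ≈ 1.933e+04 m/s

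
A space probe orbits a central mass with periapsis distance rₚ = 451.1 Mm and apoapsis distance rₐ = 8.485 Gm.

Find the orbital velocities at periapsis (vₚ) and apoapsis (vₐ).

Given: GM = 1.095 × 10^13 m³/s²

Convert to SI: rₚ = 451.1 Mm = 4.511e+08 m; rₐ = 8.485 Gm = 8.485e+09 m.
Use the vis-viva equation v² = GM(2/r − 1/a) with a = (rₚ + rₐ)/2 = (4.511e+08 + 8.485e+09)/2 = 4.46805e+09 m.
vₚ = √(GM · (2/rₚ − 1/a)) = √(1.095e+13 · (2/4.511e+08 − 1/4.46805e+09)) m/s ≈ 214.7 m/s = 214.7 m/s.
vₐ = √(GM · (2/rₐ − 1/a)) = √(1.095e+13 · (2/8.485e+09 − 1/4.46805e+09)) m/s ≈ 11.41 m/s = 11.41 m/s.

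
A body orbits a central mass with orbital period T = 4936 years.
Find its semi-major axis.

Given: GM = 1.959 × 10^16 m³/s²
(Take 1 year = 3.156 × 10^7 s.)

Convert to SI: T = 4936 years = 1.5578e+11 s.
Invert Kepler's third law: a = (GM · T² / (4π²))^(1/3).
Substituting T = 1.5578e+11 s and GM = 1.959e+16 m³/s²:
a = (1.959e+16 · (1.5578e+11)² / (4π²))^(1/3) m
a ≈ 2.292e+12 m = 2.292 Tm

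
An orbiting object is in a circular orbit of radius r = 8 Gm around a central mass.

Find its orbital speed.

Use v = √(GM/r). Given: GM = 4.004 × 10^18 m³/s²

Convert to SI: r = 8 Gm = 8e+09 m.
For a circular orbit, gravity supplies the centripetal force, so v = √(GM / r).
v = √(4.004e+18 / 8e+09) m/s ≈ 2.237e+04 m/s = 22.37 km/s.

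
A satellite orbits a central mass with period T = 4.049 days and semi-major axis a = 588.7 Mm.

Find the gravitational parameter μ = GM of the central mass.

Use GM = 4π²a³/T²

Convert to SI: T = 4.049 days = 349834 s; a = 588.7 Mm = 5.887e+08 m.
GM = 4π² · a³ / T².
GM = 4π² · (5.887e+08)³ / (349834)² m³/s² ≈ 6.581e+16 m³/s² = 6.581 × 10^16 m³/s².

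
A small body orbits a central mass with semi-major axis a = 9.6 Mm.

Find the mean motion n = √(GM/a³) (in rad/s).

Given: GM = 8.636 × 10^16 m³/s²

Convert to SI: a = 9.6 Mm = 9.6e+06 m.
n = √(GM / a³).
n = √(8.636e+16 / (9.6e+06)³) rad/s ≈ 0.00988 rad/s.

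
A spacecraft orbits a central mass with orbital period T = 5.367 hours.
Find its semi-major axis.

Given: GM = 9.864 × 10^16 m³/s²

Convert to SI: T = 5.367 hours = 19321.2 s.
Invert Kepler's third law: a = (GM · T² / (4π²))^(1/3).
Substituting T = 19321.2 s and GM = 9.864e+16 m³/s²:
a = (9.864e+16 · (19321.2)² / (4π²))^(1/3) m
a ≈ 9.771e+07 m = 97.71 Mm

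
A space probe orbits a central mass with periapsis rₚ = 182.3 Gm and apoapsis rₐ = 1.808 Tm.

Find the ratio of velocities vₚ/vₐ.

Convert to SI: rₚ = 182.3 Gm = 1.823e+11 m; rₐ = 1.808 Tm = 1.808e+12 m.
Conservation of angular momentum gives rₚvₚ = rₐvₐ, so vₚ/vₐ = rₐ/rₚ.
vₚ/vₐ = 1.808e+12 / 1.823e+11 ≈ 9.918.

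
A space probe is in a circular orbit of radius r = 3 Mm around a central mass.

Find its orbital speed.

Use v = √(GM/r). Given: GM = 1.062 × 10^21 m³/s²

Convert to SI: r = 3 Mm = 3e+06 m.
For a circular orbit, gravity supplies the centripetal force, so v = √(GM / r).
v = √(1.062e+21 / 3e+06) m/s ≈ 1.881e+07 m/s = 1.881e+04 km/s.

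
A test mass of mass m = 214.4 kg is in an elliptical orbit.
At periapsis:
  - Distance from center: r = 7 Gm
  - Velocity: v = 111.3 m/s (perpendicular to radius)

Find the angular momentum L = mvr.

Convert to SI: r = 7 Gm = 7e+09 m.
Since v is perpendicular to r, L = m · v · r.
L = 214.4 · 111.3 · 7e+09 kg·m²/s ≈ 1.67e+14 kg·m²/s.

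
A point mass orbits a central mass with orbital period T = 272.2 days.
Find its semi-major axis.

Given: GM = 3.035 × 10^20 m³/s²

Convert to SI: T = 272.2 days = 2.35181e+07 s.
Invert Kepler's third law: a = (GM · T² / (4π²))^(1/3).
Substituting T = 2.35181e+07 s and GM = 3.035e+20 m³/s²:
a = (3.035e+20 · (2.35181e+07)² / (4π²))^(1/3) m
a ≈ 1.62e+11 m = 1.62 × 10^11 m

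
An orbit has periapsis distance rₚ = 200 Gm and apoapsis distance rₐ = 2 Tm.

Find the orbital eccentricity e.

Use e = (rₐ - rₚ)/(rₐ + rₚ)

Convert to SI: rₚ = 200 Gm = 2e+11 m; rₐ = 2 Tm = 2e+12 m.
e = (rₐ − rₚ) / (rₐ + rₚ).
e = (2e+12 − 2e+11) / (2e+12 + 2e+11) = 1.8e+12 / 2.2e+12 ≈ 0.8182.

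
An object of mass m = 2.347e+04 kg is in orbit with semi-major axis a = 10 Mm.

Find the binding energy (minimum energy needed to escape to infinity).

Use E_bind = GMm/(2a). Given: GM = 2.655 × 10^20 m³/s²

Convert to SI: a = 10 Mm = 1e+07 m.
Total orbital energy is E = −GMm/(2a); binding energy is E_bind = −E = GMm/(2a).
E_bind = 2.655e+20 · 2.347e+04 / (2 · 1e+07) J ≈ 3.116e+17 J = 311.6 PJ.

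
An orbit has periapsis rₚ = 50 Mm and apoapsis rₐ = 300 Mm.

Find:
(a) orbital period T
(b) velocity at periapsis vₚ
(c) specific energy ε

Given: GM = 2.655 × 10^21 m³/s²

Convert to SI: rₚ = 50 Mm = 5e+07 m; rₐ = 300 Mm = 3e+08 m.
(a) With a = (rₚ + rₐ)/2 = 1.75e+08 m, T = 2π √(a³/GM) = 2π √((1.75e+08)³/2.655e+21) s ≈ 282.3 s
(b) With a = (rₚ + rₐ)/2 = 1.75e+08 m, vₚ = √(GM (2/rₚ − 1/a)) = √(2.655e+21 · (2/5e+07 − 1/1.75e+08)) m/s ≈ 9.541e+06 m/s
(c) With a = (rₚ + rₐ)/2 = 1.75e+08 m, ε = −GM/(2a) = −2.655e+21/(2 · 1.75e+08) J/kg ≈ -7.586e+12 J/kg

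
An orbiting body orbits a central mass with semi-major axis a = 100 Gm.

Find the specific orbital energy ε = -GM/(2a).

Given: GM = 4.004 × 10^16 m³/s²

Convert to SI: a = 100 Gm = 1e+11 m.
ε = −GM / (2a).
ε = −4.004e+16 / (2 · 1e+11) J/kg ≈ -2.002e+05 J/kg = -200.2 kJ/kg.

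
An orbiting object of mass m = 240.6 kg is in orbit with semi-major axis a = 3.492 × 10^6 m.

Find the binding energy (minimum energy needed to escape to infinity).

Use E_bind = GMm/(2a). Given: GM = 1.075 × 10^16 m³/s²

Total orbital energy is E = −GMm/(2a); binding energy is E_bind = −E = GMm/(2a).
E_bind = 1.075e+16 · 240.6 / (2 · 3.492e+06) J ≈ 3.703e+11 J = 370.3 GJ.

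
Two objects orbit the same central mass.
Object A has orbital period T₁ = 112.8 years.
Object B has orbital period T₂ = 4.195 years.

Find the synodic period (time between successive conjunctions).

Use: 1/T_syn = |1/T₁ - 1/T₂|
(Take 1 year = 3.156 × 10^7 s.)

Convert to SI: T₁ = 112.8 years = 3.55997e+09 s; T₂ = 4.195 years = 1.32394e+08 s.
T_syn = |T₁ · T₂ / (T₁ − T₂)|.
T_syn = |3.55997e+09 · 1.32394e+08 / (3.55997e+09 − 1.32394e+08)| s ≈ 1.375e+08 s = 4.357 years.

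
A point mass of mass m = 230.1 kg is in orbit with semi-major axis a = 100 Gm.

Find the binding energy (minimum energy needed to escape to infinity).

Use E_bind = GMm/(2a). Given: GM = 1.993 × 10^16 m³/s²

Convert to SI: a = 100 Gm = 1e+11 m.
Total orbital energy is E = −GMm/(2a); binding energy is E_bind = −E = GMm/(2a).
E_bind = 1.993e+16 · 230.1 / (2 · 1e+11) J ≈ 2.293e+07 J = 22.93 MJ.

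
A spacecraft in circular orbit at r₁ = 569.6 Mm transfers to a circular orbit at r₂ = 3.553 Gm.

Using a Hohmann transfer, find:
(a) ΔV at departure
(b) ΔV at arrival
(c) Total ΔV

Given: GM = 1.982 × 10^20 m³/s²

Convert to SI: r₁ = 569.6 Mm = 5.696e+08 m; r₂ = 3.553 Gm = 3.553e+09 m.
Transfer semi-major axis: a_t = (r₁ + r₂)/2 = (5.696e+08 + 3.553e+09)/2 = 2.0613e+09 m.
Circular speeds: v₁ = √(GM/r₁) = 589884 m/s, v₂ = √(GM/r₂) = 236186 m/s.
Transfer speeds (vis-viva v² = GM(2/r − 1/a_t)): v₁ᵗ = 774451 m/s, v₂ᵗ = 124156 m/s.
(a) ΔV₁ = |v₁ᵗ − v₁| ≈ 1.846e+05 m/s = 184.6 km/s.
(b) ΔV₂ = |v₂ − v₂ᵗ| ≈ 1.12e+05 m/s = 112 km/s.
(c) ΔV_total = ΔV₁ + ΔV₂ ≈ 2.966e+05 m/s = 296.6 km/s.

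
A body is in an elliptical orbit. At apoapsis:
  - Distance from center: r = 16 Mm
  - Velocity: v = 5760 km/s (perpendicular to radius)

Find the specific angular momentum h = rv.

Convert to SI: r = 16 Mm = 1.6e+07 m; v = 5760 km/s = 5.76e+06 m/s.
With v perpendicular to r, h = r · v.
h = 1.6e+07 · 5.76e+06 m²/s ≈ 9.216e+13 m²/s.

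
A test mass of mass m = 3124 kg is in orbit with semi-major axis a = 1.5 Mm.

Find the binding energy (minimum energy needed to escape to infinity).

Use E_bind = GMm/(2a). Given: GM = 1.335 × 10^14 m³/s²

Convert to SI: a = 1.5 Mm = 1.5e+06 m.
Total orbital energy is E = −GMm/(2a); binding energy is E_bind = −E = GMm/(2a).
E_bind = 1.335e+14 · 3124 / (2 · 1.5e+06) J ≈ 1.39e+11 J = 139 GJ.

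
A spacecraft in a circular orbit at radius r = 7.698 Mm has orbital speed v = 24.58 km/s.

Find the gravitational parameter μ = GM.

Convert to SI: r = 7.698 Mm = 7.698e+06 m; v = 24.58 km/s = 24580 m/s.
For a circular orbit v² = GM/r, so GM = v² · r.
GM = (24580)² · 7.698e+06 m³/s² ≈ 4.651e+15 m³/s² = 4.651 × 10^15 m³/s².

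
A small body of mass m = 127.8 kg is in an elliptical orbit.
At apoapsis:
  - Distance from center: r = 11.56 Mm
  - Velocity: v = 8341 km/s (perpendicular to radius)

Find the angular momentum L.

Convert to SI: r = 11.56 Mm = 1.156e+07 m; v = 8341 km/s = 8.341e+06 m/s.
Since v is perpendicular to r, L = m · v · r.
L = 127.8 · 8.341e+06 · 1.156e+07 kg·m²/s ≈ 1.232e+16 kg·m²/s.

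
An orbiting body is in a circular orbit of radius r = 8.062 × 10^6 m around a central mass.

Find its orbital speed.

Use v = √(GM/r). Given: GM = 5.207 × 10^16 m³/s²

For a circular orbit, gravity supplies the centripetal force, so v = √(GM / r).
v = √(5.207e+16 / 8.062e+06) m/s ≈ 8.037e+04 m/s = 80.37 km/s.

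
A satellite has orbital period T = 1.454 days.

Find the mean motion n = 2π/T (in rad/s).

Convert to SI: T = 1.454 days = 125626 s.
n = 2π / T.
n = 2π / 125626 s ≈ 5.002e-05 rad/s.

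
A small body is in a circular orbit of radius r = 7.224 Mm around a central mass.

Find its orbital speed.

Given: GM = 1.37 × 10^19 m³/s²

Convert to SI: r = 7.224 Mm = 7.224e+06 m.
For a circular orbit, gravity supplies the centripetal force, so v = √(GM / r).
v = √(1.37e+19 / 7.224e+06) m/s ≈ 1.377e+06 m/s = 1377 km/s.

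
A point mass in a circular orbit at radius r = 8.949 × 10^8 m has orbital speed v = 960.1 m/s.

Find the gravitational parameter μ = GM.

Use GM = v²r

For a circular orbit v² = GM/r, so GM = v² · r.
GM = (960.1)² · 8.949e+08 m³/s² ≈ 8.249e+14 m³/s² = 8.249 × 10^14 m³/s².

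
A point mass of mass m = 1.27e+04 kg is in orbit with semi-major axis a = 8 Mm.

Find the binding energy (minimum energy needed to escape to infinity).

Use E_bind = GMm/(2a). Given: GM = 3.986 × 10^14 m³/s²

Convert to SI: a = 8 Mm = 8e+06 m.
Total orbital energy is E = −GMm/(2a); binding energy is E_bind = −E = GMm/(2a).
E_bind = 3.986e+14 · 1.27e+04 / (2 · 8e+06) J ≈ 3.164e+11 J = 316.4 GJ.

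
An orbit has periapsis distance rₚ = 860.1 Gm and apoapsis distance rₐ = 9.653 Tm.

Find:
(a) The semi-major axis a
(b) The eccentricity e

Convert to SI: rₚ = 860.1 Gm = 8.601e+11 m; rₐ = 9.653 Tm = 9.653e+12 m.
(a) a = (rₚ + rₐ) / 2 = (8.601e+11 + 9.653e+12) / 2 ≈ 5.257e+12 m = 5.257 Tm.
(b) e = (rₐ − rₚ) / (rₐ + rₚ) = (9.653e+12 − 8.601e+11) / (9.653e+12 + 8.601e+11) ≈ 0.8364.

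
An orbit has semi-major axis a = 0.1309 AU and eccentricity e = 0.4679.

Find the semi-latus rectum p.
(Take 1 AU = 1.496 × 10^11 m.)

Convert to SI: a = 0.1309 AU = 1.95826e+10 m.
p = a (1 − e²).
p = 1.95826e+10 · (1 − (0.4679)²) = 1.95826e+10 · 0.78107 ≈ 1.53e+10 m = 0.1022 AU.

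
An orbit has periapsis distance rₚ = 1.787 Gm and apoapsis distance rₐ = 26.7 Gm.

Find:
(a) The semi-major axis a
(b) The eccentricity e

Convert to SI: rₚ = 1.787 Gm = 1.787e+09 m; rₐ = 26.7 Gm = 2.67e+10 m.
(a) a = (rₚ + rₐ) / 2 = (1.787e+09 + 2.67e+10) / 2 ≈ 1.424e+10 m = 14.24 Gm.
(b) e = (rₐ − rₚ) / (rₐ + rₚ) = (2.67e+10 − 1.787e+09) / (2.67e+10 + 1.787e+09) ≈ 0.8745.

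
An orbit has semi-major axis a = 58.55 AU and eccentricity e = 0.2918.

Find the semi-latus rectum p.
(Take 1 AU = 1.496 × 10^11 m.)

Convert to SI: a = 58.55 AU = 8.75908e+12 m.
p = a (1 − e²).
p = 8.75908e+12 · (1 − (0.2918)²) = 8.75908e+12 · 0.914853 ≈ 8.013e+12 m = 53.56 AU.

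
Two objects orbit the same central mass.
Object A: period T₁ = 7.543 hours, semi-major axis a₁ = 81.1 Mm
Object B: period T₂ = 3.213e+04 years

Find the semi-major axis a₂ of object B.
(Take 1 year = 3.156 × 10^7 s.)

Convert to SI: T₁ = 7.543 hours = 27154.8 s; a₁ = 81.1 Mm = 8.11e+07 m; T₂ = 3.213e+04 years = 1.01402e+12 s.
Kepler's third law: (T₁/T₂)² = (a₁/a₂)³ ⇒ a₂ = a₁ · (T₂/T₁)^(2/3).
T₂/T₁ = 1.01402e+12 / 27154.8 = 3.73423e+07.
a₂ = 8.11e+07 · (3.73423e+07)^(2/3) m ≈ 9.061e+12 m = 9.061 Tm.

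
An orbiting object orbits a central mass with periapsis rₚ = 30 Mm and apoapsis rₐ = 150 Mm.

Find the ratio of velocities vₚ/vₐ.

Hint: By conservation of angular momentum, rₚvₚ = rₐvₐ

Convert to SI: rₚ = 30 Mm = 3e+07 m; rₐ = 150 Mm = 1.5e+08 m.
Conservation of angular momentum gives rₚvₚ = rₐvₐ, so vₚ/vₐ = rₐ/rₚ.
vₚ/vₐ = 1.5e+08 / 3e+07 ≈ 5.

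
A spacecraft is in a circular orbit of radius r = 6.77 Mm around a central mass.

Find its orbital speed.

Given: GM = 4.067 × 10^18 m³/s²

Convert to SI: r = 6.77 Mm = 6.77e+06 m.
For a circular orbit, gravity supplies the centripetal force, so v = √(GM / r).
v = √(4.067e+18 / 6.77e+06) m/s ≈ 7.751e+05 m/s = 775.1 km/s.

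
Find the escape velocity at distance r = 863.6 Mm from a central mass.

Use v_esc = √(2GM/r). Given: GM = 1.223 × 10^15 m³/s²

Convert to SI: r = 863.6 Mm = 8.636e+08 m.
Escape velocity comes from setting total energy to zero: ½v² − GM/r = 0 ⇒ v_esc = √(2GM / r).
v_esc = √(2 · 1.223e+15 / 8.636e+08) m/s ≈ 1683 m/s = 1.683 km/s.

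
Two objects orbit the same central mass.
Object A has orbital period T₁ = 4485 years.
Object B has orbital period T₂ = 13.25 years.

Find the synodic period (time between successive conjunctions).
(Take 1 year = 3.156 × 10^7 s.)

Convert to SI: T₁ = 4485 years = 1.41547e+11 s; T₂ = 13.25 years = 4.1817e+08 s.
T_syn = |T₁ · T₂ / (T₁ − T₂)|.
T_syn = |1.41547e+11 · 4.1817e+08 / (1.41547e+11 − 4.1817e+08)| s ≈ 4.194e+08 s = 13.29 years.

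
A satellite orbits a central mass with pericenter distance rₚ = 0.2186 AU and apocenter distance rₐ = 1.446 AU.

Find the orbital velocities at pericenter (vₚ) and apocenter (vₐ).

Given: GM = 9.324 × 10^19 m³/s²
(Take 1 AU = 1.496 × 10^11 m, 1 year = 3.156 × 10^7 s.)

Convert to SI: rₚ = 0.2186 AU = 3.27026e+10 m; rₐ = 1.446 AU = 2.16322e+11 m.
Use the vis-viva equation v² = GM(2/r − 1/a) with a = (rₚ + rₐ)/2 = (3.27026e+10 + 2.16322e+11)/2 = 1.24512e+11 m.
vₚ = √(GM · (2/rₚ − 1/a)) = √(9.324e+19 · (2/3.27026e+10 − 1/1.24512e+11)) m/s ≈ 7.038e+04 m/s = 14.85 AU/year.
vₐ = √(GM · (2/rₐ − 1/a)) = √(9.324e+19 · (2/2.16322e+11 − 1/1.24512e+11)) m/s ≈ 1.064e+04 m/s = 2.245 AU/year.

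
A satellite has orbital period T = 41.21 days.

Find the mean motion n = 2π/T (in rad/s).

Convert to SI: T = 41.21 days = 3.56054e+06 s.
n = 2π / T.
n = 2π / 3.56054e+06 s ≈ 1.765e-06 rad/s.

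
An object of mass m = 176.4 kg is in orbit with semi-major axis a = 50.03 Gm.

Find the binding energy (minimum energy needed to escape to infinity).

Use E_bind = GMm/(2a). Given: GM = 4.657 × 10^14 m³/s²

Convert to SI: a = 50.03 Gm = 5.003e+10 m.
Total orbital energy is E = −GMm/(2a); binding energy is E_bind = −E = GMm/(2a).
E_bind = 4.657e+14 · 176.4 / (2 · 5.003e+10) J ≈ 8.21e+05 J = 821 kJ.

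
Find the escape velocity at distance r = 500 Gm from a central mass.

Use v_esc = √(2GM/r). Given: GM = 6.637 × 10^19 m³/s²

Convert to SI: r = 500 Gm = 5e+11 m.
Escape velocity comes from setting total energy to zero: ½v² − GM/r = 0 ⇒ v_esc = √(2GM / r).
v_esc = √(2 · 6.637e+19 / 5e+11) m/s ≈ 1.629e+04 m/s = 16.29 km/s.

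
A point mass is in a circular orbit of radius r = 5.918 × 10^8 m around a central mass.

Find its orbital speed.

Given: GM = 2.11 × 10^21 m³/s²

For a circular orbit, gravity supplies the centripetal force, so v = √(GM / r).
v = √(2.11e+21 / 5.918e+08) m/s ≈ 1.888e+06 m/s = 1888 km/s.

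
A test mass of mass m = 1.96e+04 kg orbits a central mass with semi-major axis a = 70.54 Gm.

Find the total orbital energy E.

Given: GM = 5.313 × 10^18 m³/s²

Convert to SI: a = 70.54 Gm = 7.054e+10 m.
E = −GMm / (2a).
E = −5.313e+18 · 1.96e+04 / (2 · 7.054e+10) J ≈ -7.381e+11 J = -738.1 GJ.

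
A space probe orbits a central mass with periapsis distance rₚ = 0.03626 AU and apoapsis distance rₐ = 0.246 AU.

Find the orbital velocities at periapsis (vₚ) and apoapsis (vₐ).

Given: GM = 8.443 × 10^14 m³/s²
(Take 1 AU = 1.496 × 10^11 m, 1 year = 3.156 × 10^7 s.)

Convert to SI: rₚ = 0.03626 AU = 5.4245e+09 m; rₐ = 0.246 AU = 3.68016e+10 m.
Use the vis-viva equation v² = GM(2/r − 1/a) with a = (rₚ + rₐ)/2 = (5.4245e+09 + 3.68016e+10)/2 = 2.1113e+10 m.
vₚ = √(GM · (2/rₚ − 1/a)) = √(8.443e+14 · (2/5.4245e+09 − 1/2.1113e+10)) m/s ≈ 520.9 m/s = 0.1099 AU/year.
vₐ = √(GM · (2/rₐ − 1/a)) = √(8.443e+14 · (2/3.68016e+10 − 1/2.1113e+10)) m/s ≈ 76.77 m/s = 0.0162 AU/year.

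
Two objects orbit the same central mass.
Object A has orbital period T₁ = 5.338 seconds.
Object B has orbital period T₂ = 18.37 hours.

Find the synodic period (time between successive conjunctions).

Convert to SI: T₂ = 18.37 hours = 66132 s.
T_syn = |T₁ · T₂ / (T₁ − T₂)|.
T_syn = |5.338 · 66132 / (5.338 − 66132)| s ≈ 5.338 s = 5.338 seconds.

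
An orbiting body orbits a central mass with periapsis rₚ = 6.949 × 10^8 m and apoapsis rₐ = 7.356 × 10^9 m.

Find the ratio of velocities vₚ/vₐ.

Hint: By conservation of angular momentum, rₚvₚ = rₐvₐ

Conservation of angular momentum gives rₚvₚ = rₐvₐ, so vₚ/vₐ = rₐ/rₚ.
vₚ/vₐ = 7.356e+09 / 6.949e+08 ≈ 10.59.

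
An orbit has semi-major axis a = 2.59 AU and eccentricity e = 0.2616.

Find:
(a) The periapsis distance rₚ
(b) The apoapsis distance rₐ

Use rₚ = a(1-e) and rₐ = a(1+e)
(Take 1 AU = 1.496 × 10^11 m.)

Convert to SI: a = 2.59 AU = 3.87464e+11 m.
(a) rₚ = a(1 − e) = 3.87464e+11 · (1 − 0.2616) = 3.87464e+11 · 0.7384 ≈ 2.861e+11 m = 1.912 AU.
(b) rₐ = a(1 + e) = 3.87464e+11 · (1 + 0.2616) = 3.87464e+11 · 1.2616 ≈ 4.888e+11 m = 3.268 AU.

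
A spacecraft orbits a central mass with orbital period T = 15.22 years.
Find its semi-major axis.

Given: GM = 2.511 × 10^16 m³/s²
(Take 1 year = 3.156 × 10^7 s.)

Convert to SI: T = 15.22 years = 4.80343e+08 s.
Invert Kepler's third law: a = (GM · T² / (4π²))^(1/3).
Substituting T = 4.80343e+08 s and GM = 2.511e+16 m³/s²:
a = (2.511e+16 · (4.80343e+08)² / (4π²))^(1/3) m
a ≈ 5.275e+10 m = 52.75 Gm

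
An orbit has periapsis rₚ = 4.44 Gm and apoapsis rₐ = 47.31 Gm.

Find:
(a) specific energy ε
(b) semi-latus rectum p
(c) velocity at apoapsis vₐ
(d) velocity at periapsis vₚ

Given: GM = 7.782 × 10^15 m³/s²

Convert to SI: rₚ = 4.44 Gm = 4.44e+09 m; rₐ = 47.31 Gm = 4.731e+10 m.
(a) With a = (rₚ + rₐ)/2 = 2.5875e+10 m, ε = −GM/(2a) = −7.782e+15/(2 · 2.5875e+10) J/kg ≈ -1.504e+05 J/kg
(b) From a = (rₚ + rₐ)/2 = 2.5875e+10 m and e = (rₐ − rₚ)/(rₐ + rₚ) = 0.828406, p = a(1 − e²) = 2.5875e+10 · (1 − (0.828406)²) ≈ 8.118e+09 m
(c) With a = (rₚ + rₐ)/2 = 2.5875e+10 m, vₐ = √(GM (2/rₐ − 1/a)) = √(7.782e+15 · (2/4.731e+10 − 1/2.5875e+10)) m/s ≈ 168 m/s
(d) With a = (rₚ + rₐ)/2 = 2.5875e+10 m, vₚ = √(GM (2/rₚ − 1/a)) = √(7.782e+15 · (2/4.44e+09 − 1/2.5875e+10)) m/s ≈ 1790 m/s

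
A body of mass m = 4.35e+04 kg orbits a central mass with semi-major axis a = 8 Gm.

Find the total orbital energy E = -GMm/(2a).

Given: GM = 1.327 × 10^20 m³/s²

Convert to SI: a = 8 Gm = 8e+09 m.
E = −GMm / (2a).
E = −1.327e+20 · 4.35e+04 / (2 · 8e+09) J ≈ -3.608e+14 J = -360.8 TJ.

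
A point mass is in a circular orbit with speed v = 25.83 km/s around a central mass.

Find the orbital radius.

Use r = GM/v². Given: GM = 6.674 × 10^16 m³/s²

Convert to SI: v = 25.83 km/s = 25830 m/s.
For a circular orbit, v² = GM / r, so r = GM / v².
r = 6.674e+16 / (25830)² m ≈ 1e+08 m = 100 Mm.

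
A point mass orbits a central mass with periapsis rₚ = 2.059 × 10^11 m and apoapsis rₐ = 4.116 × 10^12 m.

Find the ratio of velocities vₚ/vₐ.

Conservation of angular momentum gives rₚvₚ = rₐvₐ, so vₚ/vₐ = rₐ/rₚ.
vₚ/vₐ = 4.116e+12 / 2.059e+11 ≈ 19.99.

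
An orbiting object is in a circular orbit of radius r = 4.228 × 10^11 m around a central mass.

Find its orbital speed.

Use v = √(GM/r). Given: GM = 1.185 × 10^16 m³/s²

For a circular orbit, gravity supplies the centripetal force, so v = √(GM / r).
v = √(1.185e+16 / 4.228e+11) m/s ≈ 167.4 m/s = 167.4 m/s.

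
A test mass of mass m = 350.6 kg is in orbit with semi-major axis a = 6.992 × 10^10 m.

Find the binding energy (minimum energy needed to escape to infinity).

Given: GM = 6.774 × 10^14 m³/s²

Total orbital energy is E = −GMm/(2a); binding energy is E_bind = −E = GMm/(2a).
E_bind = 6.774e+14 · 350.6 / (2 · 6.992e+10) J ≈ 1.698e+06 J = 1.698 MJ.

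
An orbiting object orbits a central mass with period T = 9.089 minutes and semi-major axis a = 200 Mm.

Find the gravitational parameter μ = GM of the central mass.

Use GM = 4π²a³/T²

Convert to SI: T = 9.089 minutes = 545.34 s; a = 200 Mm = 2e+08 m.
GM = 4π² · a³ / T².
GM = 4π² · (2e+08)³ / (545.34)² m³/s² ≈ 1.062e+21 m³/s² = 1.062 × 10^21 m³/s².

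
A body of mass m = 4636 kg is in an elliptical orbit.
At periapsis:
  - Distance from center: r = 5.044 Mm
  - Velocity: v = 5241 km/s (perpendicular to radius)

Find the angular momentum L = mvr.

Convert to SI: r = 5.044 Mm = 5.044e+06 m; v = 5241 km/s = 5.241e+06 m/s.
Since v is perpendicular to r, L = m · v · r.
L = 4636 · 5.241e+06 · 5.044e+06 kg·m²/s ≈ 1.226e+17 kg·m²/s.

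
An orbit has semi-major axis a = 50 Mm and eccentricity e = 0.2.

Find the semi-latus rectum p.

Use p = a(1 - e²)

Convert to SI: a = 50 Mm = 5e+07 m.
p = a (1 − e²).
p = 5e+07 · (1 − (0.2)²) = 5e+07 · 0.96 ≈ 4.8e+07 m = 48 Mm.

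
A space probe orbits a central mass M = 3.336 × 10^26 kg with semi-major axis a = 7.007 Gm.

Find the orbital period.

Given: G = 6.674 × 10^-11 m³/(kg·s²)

Convert to SI: a = 7.007 Gm = 7.007e+09 m.
GM = G · M = 6.674e-11 · 3.336e+26 = 2.22645e+16 m³/s².
Kepler's third law: T = 2π √(a³ / GM).
Substituting a = 7.007e+09 m and GM = 2.22645e+16 m³/s²:
T = 2π √((7.007e+09)³ / 2.22645e+16) s
T ≈ 2.47e+07 s = 285.9 days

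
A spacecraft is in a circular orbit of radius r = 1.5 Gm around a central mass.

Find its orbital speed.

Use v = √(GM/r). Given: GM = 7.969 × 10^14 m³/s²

Convert to SI: r = 1.5 Gm = 1.5e+09 m.
For a circular orbit, gravity supplies the centripetal force, so v = √(GM / r).
v = √(7.969e+14 / 1.5e+09) m/s ≈ 728.9 m/s = 728.9 m/s.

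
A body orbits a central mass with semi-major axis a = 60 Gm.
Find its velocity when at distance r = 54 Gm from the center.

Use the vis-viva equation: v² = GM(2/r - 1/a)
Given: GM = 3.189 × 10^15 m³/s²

Convert to SI: a = 60 Gm = 6e+10 m; r = 54 Gm = 5.4e+10 m.
Vis-viva: v = √(GM · (2/r − 1/a)).
2/r − 1/a = 2/5.4e+10 − 1/6e+10 = 2.03704e-11 m⁻¹.
v = √(3.189e+15 · 2.03704e-11) m/s ≈ 254.9 m/s = 254.9 m/s.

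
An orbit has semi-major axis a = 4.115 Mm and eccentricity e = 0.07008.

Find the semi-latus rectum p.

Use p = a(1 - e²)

Convert to SI: a = 4.115 Mm = 4.115e+06 m.
p = a (1 − e²).
p = 4.115e+06 · (1 − (0.07008)²) = 4.115e+06 · 0.995089 ≈ 4.095e+06 m = 4.095 Mm.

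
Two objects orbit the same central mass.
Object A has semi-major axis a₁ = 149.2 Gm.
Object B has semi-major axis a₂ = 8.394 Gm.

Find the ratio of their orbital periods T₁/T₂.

Convert to SI: a₁ = 149.2 Gm = 1.492e+11 m; a₂ = 8.394 Gm = 8.394e+09 m.
From Kepler's third law, (T₁/T₂)² = (a₁/a₂)³, so T₁/T₂ = (a₁/a₂)^(3/2).
a₁/a₂ = 1.492e+11 / 8.394e+09 = 17.7746.
T₁/T₂ = (17.7746)^(3/2) ≈ 74.94.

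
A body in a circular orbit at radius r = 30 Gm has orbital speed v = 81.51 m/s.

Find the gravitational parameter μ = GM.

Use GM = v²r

Convert to SI: r = 30 Gm = 3e+10 m.
For a circular orbit v² = GM/r, so GM = v² · r.
GM = (81.51)² · 3e+10 m³/s² ≈ 1.993e+14 m³/s² = 1.993 × 10^14 m³/s².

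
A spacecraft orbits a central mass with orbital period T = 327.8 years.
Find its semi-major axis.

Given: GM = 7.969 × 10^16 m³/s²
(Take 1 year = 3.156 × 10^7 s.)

Convert to SI: T = 327.8 years = 1.03454e+10 s.
Invert Kepler's third law: a = (GM · T² / (4π²))^(1/3).
Substituting T = 1.03454e+10 s and GM = 7.969e+16 m³/s²:
a = (7.969e+16 · (1.03454e+10)² / (4π²))^(1/3) m
a ≈ 6e+11 m = 600 Gm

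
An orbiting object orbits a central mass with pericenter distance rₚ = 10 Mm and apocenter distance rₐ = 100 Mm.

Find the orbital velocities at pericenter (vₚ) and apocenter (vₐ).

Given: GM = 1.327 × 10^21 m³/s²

Convert to SI: rₚ = 10 Mm = 1e+07 m; rₐ = 100 Mm = 1e+08 m.
Use the vis-viva equation v² = GM(2/r − 1/a) with a = (rₚ + rₐ)/2 = (1e+07 + 1e+08)/2 = 5.5e+07 m.
vₚ = √(GM · (2/rₚ − 1/a)) = √(1.327e+21 · (2/1e+07 − 1/5.5e+07)) m/s ≈ 1.553e+07 m/s = 1.553e+04 km/s.
vₐ = √(GM · (2/rₐ − 1/a)) = √(1.327e+21 · (2/1e+08 − 1/5.5e+07)) m/s ≈ 1.553e+06 m/s = 1553 km/s.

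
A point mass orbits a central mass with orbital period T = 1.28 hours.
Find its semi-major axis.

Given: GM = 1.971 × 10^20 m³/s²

Convert to SI: T = 1.28 hours = 4608 s.
Invert Kepler's third law: a = (GM · T² / (4π²))^(1/3).
Substituting T = 4608 s and GM = 1.971e+20 m³/s²:
a = (1.971e+20 · (4608)² / (4π²))^(1/3) m
a ≈ 4.733e+08 m = 473.3 Mm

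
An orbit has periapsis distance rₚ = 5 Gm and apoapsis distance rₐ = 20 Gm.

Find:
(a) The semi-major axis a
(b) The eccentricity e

Convert to SI: rₚ = 5 Gm = 5e+09 m; rₐ = 20 Gm = 2e+10 m.
(a) a = (rₚ + rₐ) / 2 = (5e+09 + 2e+10) / 2 ≈ 1.25e+10 m = 12.5 Gm.
(b) e = (rₐ − rₚ) / (rₐ + rₚ) = (2e+10 − 5e+09) / (2e+10 + 5e+09) ≈ 0.6.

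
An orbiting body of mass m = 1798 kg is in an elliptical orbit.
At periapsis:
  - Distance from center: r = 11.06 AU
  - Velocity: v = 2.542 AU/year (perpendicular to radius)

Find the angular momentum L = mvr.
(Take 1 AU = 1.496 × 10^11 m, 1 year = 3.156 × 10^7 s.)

Convert to SI: r = 11.06 AU = 1.65458e+12 m; v = 2.542 AU/year = 12049.5 m/s.
Since v is perpendicular to r, L = m · v · r.
L = 1798 · 12049.5 · 1.65458e+12 kg·m²/s ≈ 3.585e+19 kg·m²/s.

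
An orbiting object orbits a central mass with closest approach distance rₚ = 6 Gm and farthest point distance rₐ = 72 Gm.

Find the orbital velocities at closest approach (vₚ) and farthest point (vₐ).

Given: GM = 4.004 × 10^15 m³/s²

Convert to SI: rₚ = 6 Gm = 6e+09 m; rₐ = 72 Gm = 7.2e+10 m.
Use the vis-viva equation v² = GM(2/r − 1/a) with a = (rₚ + rₐ)/2 = (6e+09 + 7.2e+10)/2 = 3.9e+10 m.
vₚ = √(GM · (2/rₚ − 1/a)) = √(4.004e+15 · (2/6e+09 − 1/3.9e+10)) m/s ≈ 1110 m/s = 1.11 km/s.
vₐ = √(GM · (2/rₐ − 1/a)) = √(4.004e+15 · (2/7.2e+10 − 1/3.9e+10)) m/s ≈ 92.5 m/s = 92.5 m/s.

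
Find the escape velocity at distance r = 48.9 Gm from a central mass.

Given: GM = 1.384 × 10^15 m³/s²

Convert to SI: r = 48.9 Gm = 4.89e+10 m.
Escape velocity comes from setting total energy to zero: ½v² − GM/r = 0 ⇒ v_esc = √(2GM / r).
v_esc = √(2 · 1.384e+15 / 4.89e+10) m/s ≈ 237.9 m/s = 237.9 m/s.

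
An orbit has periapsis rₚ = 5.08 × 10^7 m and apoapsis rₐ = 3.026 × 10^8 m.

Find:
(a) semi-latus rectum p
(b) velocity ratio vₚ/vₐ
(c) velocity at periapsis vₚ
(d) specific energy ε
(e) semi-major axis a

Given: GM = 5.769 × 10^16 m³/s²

(a) From a = (rₚ + rₐ)/2 = 1.767e+08 m and e = (rₐ − rₚ)/(rₐ + rₚ) = 0.712507, p = a(1 − e²) = 1.767e+08 · (1 − (0.712507)²) ≈ 8.7e+07 m
(b) Conservation of angular momentum (rₚvₚ = rₐvₐ) gives vₚ/vₐ = rₐ/rₚ = 3.026e+08/5.08e+07 ≈ 5.957
(c) With a = (rₚ + rₐ)/2 = 1.767e+08 m, vₚ = √(GM (2/rₚ − 1/a)) = √(5.769e+16 · (2/5.08e+07 − 1/1.767e+08)) m/s ≈ 4.41e+04 m/s
(d) With a = (rₚ + rₐ)/2 = 1.767e+08 m, ε = −GM/(2a) = −5.769e+16/(2 · 1.767e+08) J/kg ≈ -1.632e+08 J/kg
(e) a = (rₚ + rₐ)/2 = (5.08e+07 + 3.026e+08)/2 ≈ 1.767e+08 m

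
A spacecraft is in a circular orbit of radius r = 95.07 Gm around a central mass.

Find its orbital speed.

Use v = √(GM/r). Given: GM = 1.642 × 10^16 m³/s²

Convert to SI: r = 95.07 Gm = 9.507e+10 m.
For a circular orbit, gravity supplies the centripetal force, so v = √(GM / r).
v = √(1.642e+16 / 9.507e+10) m/s ≈ 415.6 m/s = 415.6 m/s.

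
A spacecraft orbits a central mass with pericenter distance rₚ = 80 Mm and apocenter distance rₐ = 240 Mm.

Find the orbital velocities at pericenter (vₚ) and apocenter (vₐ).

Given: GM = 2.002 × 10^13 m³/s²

Convert to SI: rₚ = 80 Mm = 8e+07 m; rₐ = 240 Mm = 2.4e+08 m.
Use the vis-viva equation v² = GM(2/r − 1/a) with a = (rₚ + rₐ)/2 = (8e+07 + 2.4e+08)/2 = 1.6e+08 m.
vₚ = √(GM · (2/rₚ − 1/a)) = √(2.002e+13 · (2/8e+07 − 1/1.6e+08)) m/s ≈ 612.7 m/s = 612.7 m/s.
vₐ = √(GM · (2/rₐ − 1/a)) = √(2.002e+13 · (2/2.4e+08 − 1/1.6e+08)) m/s ≈ 204.2 m/s = 204.2 m/s.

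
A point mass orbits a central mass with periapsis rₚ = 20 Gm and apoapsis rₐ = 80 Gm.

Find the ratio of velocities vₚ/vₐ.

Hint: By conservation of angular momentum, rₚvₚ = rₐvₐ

Convert to SI: rₚ = 20 Gm = 2e+10 m; rₐ = 80 Gm = 8e+10 m.
Conservation of angular momentum gives rₚvₚ = rₐvₐ, so vₚ/vₐ = rₐ/rₚ.
vₚ/vₐ = 8e+10 / 2e+10 ≈ 4.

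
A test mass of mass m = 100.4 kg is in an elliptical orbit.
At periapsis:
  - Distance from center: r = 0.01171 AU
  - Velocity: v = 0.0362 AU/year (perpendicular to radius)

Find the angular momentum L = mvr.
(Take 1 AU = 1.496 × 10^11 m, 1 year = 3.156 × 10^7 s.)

Convert to SI: r = 0.01171 AU = 1.75182e+09 m; v = 0.0362 AU/year = 171.594 m/s.
Since v is perpendicular to r, L = m · v · r.
L = 100.4 · 171.594 · 1.75182e+09 kg·m²/s ≈ 3.018e+13 kg·m²/s.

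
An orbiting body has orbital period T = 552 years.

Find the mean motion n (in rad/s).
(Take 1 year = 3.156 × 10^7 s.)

Convert to SI: T = 552 years = 1.74211e+10 s.
n = 2π / T.
n = 2π / 1.74211e+10 s ≈ 3.607e-10 rad/s.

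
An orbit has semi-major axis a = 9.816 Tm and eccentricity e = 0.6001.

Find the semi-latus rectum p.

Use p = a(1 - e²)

Convert to SI: a = 9.816 Tm = 9.816e+12 m.
p = a (1 − e²).
p = 9.816e+12 · (1 − (0.6001)²) = 9.816e+12 · 0.63988 ≈ 6.281e+12 m = 6.281 Tm.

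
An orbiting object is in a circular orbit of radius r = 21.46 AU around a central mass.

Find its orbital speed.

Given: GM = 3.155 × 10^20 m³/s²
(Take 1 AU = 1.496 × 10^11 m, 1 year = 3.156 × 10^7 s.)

Convert to SI: r = 21.46 AU = 3.21042e+12 m.
For a circular orbit, gravity supplies the centripetal force, so v = √(GM / r).
v = √(3.155e+20 / 3.21042e+12) m/s ≈ 9913 m/s = 2.091 AU/year.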